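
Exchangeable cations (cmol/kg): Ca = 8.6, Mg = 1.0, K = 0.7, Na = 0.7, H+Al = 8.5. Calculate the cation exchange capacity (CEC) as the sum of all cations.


Step 1: CEC = Ca + Mg + K + Na + (H+Al)
Step 2: CEC = 8.6 + 1.0 + 0.7 + 0.7 + 8.5
Step 3: CEC = 19.5 cmol/kg

19.5


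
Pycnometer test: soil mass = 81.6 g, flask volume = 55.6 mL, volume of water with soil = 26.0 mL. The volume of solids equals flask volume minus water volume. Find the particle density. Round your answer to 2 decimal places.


Step 1: Volume of solids = flask volume - water volume with soil
Step 2: V_solids = 55.6 - 26.0 = 29.6 mL
Step 3: Particle density = mass / V_solids = 81.6 / 29.6 = 2.76 g/cm^3

2.76


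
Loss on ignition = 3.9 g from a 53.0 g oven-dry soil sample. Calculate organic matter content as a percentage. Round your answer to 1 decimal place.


Step 1: OM% = 100 * LOI / sample mass
Step 2: OM = 100 * 3.9 / 53.0
Step 3: OM = 7.4%

7.4


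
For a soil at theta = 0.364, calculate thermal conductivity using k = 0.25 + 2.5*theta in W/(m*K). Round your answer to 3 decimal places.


Step 1: k = 0.25 + 2.5 * theta
Step 2: k = 0.25 + 2.5 * 0.364
Step 3: k = 0.25 + 0.91
Step 4: k = 1.16 W/(m*K)

1.16


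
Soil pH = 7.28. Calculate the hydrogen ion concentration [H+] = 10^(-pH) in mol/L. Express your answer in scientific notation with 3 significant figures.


Step 1: [H+] = 10^(-pH)
Step 2: [H+] = 10^(-7.28)
Step 3: [H+] = 5.25e-08 mol/L

5.25e-08


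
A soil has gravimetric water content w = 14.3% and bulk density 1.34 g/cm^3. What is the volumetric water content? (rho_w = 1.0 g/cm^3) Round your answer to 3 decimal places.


Step 1: theta = (w / 100) * BD / rho_w
Step 2: theta = (14.3 / 100) * 1.34 / 1.0
Step 3: theta = 0.143 * 1.34
Step 4: theta = 0.192

0.192


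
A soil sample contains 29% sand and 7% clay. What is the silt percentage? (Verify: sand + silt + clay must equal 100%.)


Step 1: sand + silt + clay = 100%
Step 2: silt = 100 - sand - clay
Step 3: silt = 100 - 29 - 7
Step 4: silt = 64%

64


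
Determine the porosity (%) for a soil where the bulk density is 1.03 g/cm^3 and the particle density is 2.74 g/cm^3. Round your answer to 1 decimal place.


Step 1: Formula: n = 100 * (1 - BD / PD)
Step 2: n = 100 * (1 - 1.03 / 2.74)
Step 3: n = 100 * (1 - 0.37591)
Step 4: n = 62.4%

62.4


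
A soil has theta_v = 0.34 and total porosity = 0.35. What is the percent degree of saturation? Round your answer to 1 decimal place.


Step 1: S = 100 * theta_v / n
Step 2: S = 100 * 0.34 / 0.35
Step 3: S = 97.1%

97.1


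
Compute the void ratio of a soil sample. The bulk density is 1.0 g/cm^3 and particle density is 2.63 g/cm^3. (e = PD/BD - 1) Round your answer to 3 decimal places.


Step 1: e = PD / BD - 1
Step 2: e = 2.63 / 1.0 - 1
Step 3: e = 2.63 - 1
Step 4: e = 1.63

1.63


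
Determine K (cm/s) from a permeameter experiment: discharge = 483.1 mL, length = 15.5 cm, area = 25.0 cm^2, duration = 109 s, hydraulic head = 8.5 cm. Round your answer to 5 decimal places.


Step 1: K = Q * L / (A * t * h)
Step 2: Numerator = 483.1 * 15.5 = 7488.05
Step 3: Denominator = 25.0 * 109 * 8.5 = 23162.5
Step 4: K = 7488.05 / 23162.5 = 0.32328 cm/s

0.32328


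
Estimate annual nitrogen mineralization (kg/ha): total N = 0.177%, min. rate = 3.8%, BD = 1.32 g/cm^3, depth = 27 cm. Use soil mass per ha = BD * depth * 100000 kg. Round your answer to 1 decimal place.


Step 1: Soil mass per ha = BD * depth * 100000 = 1.32 * 27 * 100000 = 3564000 kg
Step 2: Total N pool = soil mass * N%/100 = 3564000 * 0.177/100 = 6308.28 kg/ha
Step 3: N mineralized = N pool * rate%/100 = 6308.28 * 3.8/100 = 239.7 kg/ha/yr

239.7


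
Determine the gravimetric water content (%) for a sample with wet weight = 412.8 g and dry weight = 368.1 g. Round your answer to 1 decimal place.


Step 1: Water mass = wet - dry = 412.8 - 368.1 = 44.7 g
Step 2: w = 100 * water mass / dry mass
Step 3: w = 100 * 44.7 / 368.1 = 12.1%

12.1


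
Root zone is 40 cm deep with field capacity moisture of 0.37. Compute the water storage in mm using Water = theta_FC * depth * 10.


Step 1: Water (mm) = theta_FC * depth (cm) * 10
Step 2: Water = 0.37 * 40 * 10
Step 3: Water = 148.0 mm

148.0


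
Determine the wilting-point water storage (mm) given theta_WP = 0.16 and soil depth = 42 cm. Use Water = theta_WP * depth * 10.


Step 1: Water (mm) = theta_WP * depth * 10
Step 2: Water = 0.16 * 42 * 10
Step 3: Water = 67.2 mm

67.2


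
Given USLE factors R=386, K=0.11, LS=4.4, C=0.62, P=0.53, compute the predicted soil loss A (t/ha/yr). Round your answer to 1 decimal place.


Step 1: A = R * K * LS * C * P
Step 2: R * K = 386 * 0.11 = 42.46
Step 3: (R*K) * LS = 42.46 * 4.4 = 186.824
Step 4: * C * P = 186.824 * 0.62 * 0.53 = 61.4
Step 5: A = 61.4 t/(ha*yr)

61.4


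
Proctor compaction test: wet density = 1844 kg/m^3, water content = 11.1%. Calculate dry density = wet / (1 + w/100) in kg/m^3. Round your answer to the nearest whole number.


Step 1: Dry density = wet density / (1 + w/100)
Step 2: Dry density = 1844 / (1 + 11.1/100)
Step 3: Dry density = 1844 / 1.111
Step 4: Dry density = 1660 kg/m^3

1660


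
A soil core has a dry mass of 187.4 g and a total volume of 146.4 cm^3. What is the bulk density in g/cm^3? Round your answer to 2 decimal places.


Step 1: Identify the formula: BD = dry mass / volume
Step 2: Substitute values: BD = 187.4 / 146.4
Step 3: BD = 1.28 g/cm^3

1.28


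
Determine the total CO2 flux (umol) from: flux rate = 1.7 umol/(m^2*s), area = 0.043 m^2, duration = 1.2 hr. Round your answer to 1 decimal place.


Step 1: Convert time to seconds: 1.2 hr * 3600 = 4320.0 s
Step 2: Total = flux * area * time_s
Step 3: Total = 1.7 * 0.043 * 4320.0
Step 4: Total = 315.8 umol

315.8


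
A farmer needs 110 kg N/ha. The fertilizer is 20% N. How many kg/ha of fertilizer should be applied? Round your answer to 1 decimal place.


Step 1: Fertilizer rate = target N / (N content / 100)
Step 2: Rate = 110 / (20 / 100)
Step 3: Rate = 110 / 0.2
Step 4: Rate = 550.0 kg/ha

550.0


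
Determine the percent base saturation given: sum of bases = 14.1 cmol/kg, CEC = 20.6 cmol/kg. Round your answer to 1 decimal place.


Step 1: BS = 100 * (sum of bases) / CEC
Step 2: BS = 100 * 14.1 / 20.6
Step 3: BS = 68.4%

68.4


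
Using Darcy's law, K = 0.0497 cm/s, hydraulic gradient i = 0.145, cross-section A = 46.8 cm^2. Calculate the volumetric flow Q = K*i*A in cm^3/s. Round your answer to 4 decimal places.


Step 1: Apply Darcy's law: Q = K * i * A
Step 2: Q = 0.0497 * 0.145 * 46.8
Step 3: Q = 0.3373 cm^3/s

0.3373


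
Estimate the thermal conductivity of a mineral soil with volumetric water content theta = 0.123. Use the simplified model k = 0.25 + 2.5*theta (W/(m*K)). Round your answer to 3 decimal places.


Step 1: k = 0.25 + 2.5 * theta
Step 2: k = 0.25 + 2.5 * 0.123
Step 3: k = 0.25 + 0.308
Step 4: k = 0.558 W/(m*K)

0.558


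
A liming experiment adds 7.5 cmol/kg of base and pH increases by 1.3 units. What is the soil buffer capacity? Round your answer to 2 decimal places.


Step 1: BC = change in base / change in pH
Step 2: BC = 7.5 / 1.3
Step 3: BC = 5.77 cmol/(kg*pH unit)

5.77


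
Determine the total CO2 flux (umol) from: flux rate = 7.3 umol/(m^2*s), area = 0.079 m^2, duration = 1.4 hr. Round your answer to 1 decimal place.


Step 1: Convert time to seconds: 1.4 hr * 3600 = 5040.0 s
Step 2: Total = flux * area * time_s
Step 3: Total = 7.3 * 0.079 * 5040.0
Step 4: Total = 2906.6 umol

2906.6


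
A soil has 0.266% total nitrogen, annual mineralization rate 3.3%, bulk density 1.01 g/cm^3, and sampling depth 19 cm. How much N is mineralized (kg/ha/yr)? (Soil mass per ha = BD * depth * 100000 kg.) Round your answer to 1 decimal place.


Step 1: Soil mass per ha = BD * depth * 100000 = 1.01 * 19 * 100000 = 1919000 kg
Step 2: Total N pool = soil mass * N%/100 = 1919000 * 0.266/100 = 5104.54 kg/ha
Step 3: N mineralized = N pool * rate%/100 = 5104.54 * 3.3/100 = 168.4 kg/ha/yr

168.4


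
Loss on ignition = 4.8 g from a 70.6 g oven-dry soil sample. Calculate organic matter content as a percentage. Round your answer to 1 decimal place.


Step 1: OM% = 100 * LOI / sample mass
Step 2: OM = 100 * 4.8 / 70.6
Step 3: OM = 6.8%

6.8


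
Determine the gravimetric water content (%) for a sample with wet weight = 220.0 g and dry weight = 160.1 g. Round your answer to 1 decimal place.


Step 1: Water mass = wet - dry = 220.0 - 160.1 = 59.9 g
Step 2: w = 100 * water mass / dry mass
Step 3: w = 100 * 59.9 / 160.1 = 37.4%

37.4


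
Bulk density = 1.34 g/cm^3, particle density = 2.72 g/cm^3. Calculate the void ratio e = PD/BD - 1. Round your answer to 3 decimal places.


Step 1: e = PD / BD - 1
Step 2: e = 2.72 / 1.34 - 1
Step 3: e = 2.02985 - 1
Step 4: e = 1.03

1.03


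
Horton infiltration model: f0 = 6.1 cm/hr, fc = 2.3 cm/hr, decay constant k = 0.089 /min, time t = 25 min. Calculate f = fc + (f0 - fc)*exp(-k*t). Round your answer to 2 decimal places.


Step 1: f = fc + (f0 - fc) * exp(-k * t)
Step 2: exp(-0.089 * 25) = 0.108067
Step 3: f = 2.3 + (6.1 - 2.3) * 0.108067
Step 4: f = 2.3 + 3.8 * 0.108067
Step 5: f = 2.71 cm/hr

2.71


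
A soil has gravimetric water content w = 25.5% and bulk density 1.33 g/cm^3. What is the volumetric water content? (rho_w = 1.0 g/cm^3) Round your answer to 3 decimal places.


Step 1: theta = (w / 100) * BD / rho_w
Step 2: theta = (25.5 / 100) * 1.33 / 1.0
Step 3: theta = 0.255 * 1.33
Step 4: theta = 0.339

0.339


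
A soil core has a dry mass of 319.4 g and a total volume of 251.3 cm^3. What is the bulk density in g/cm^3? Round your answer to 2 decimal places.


Step 1: Identify the formula: BD = dry mass / volume
Step 2: Substitute values: BD = 319.4 / 251.3
Step 3: BD = 1.27 g/cm^3

1.27


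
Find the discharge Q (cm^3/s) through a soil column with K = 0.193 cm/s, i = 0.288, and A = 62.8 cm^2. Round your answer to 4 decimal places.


Step 1: Apply Darcy's law: Q = K * i * A
Step 2: Q = 0.193 * 0.288 * 62.8
Step 3: Q = 3.4907 cm^3/s

3.4907


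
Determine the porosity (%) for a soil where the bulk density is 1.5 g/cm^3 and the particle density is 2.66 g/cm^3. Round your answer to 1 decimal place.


Step 1: Formula: n = 100 * (1 - BD / PD)
Step 2: n = 100 * (1 - 1.5 / 2.66)
Step 3: n = 100 * (1 - 0.56391)
Step 4: n = 43.6%

43.6


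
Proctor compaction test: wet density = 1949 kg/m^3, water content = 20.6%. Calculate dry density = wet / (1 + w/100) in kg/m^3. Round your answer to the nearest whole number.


Step 1: Dry density = wet density / (1 + w/100)
Step 2: Dry density = 1949 / (1 + 20.6/100)
Step 3: Dry density = 1949 / 1.206
Step 4: Dry density = 1616 kg/m^3

1616


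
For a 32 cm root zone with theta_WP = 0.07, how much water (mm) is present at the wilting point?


Step 1: Water (mm) = theta_WP * depth * 10
Step 2: Water = 0.07 * 32 * 10
Step 3: Water = 22.4 mm

22.4


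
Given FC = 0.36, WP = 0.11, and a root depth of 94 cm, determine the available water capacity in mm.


Step 1: Available water = (FC - WP) * depth * 10
Step 2: AW = (0.36 - 0.11) * 94 * 10
Step 3: AW = 0.25 * 94 * 10
Step 4: AW = 235.0 mm

235.0


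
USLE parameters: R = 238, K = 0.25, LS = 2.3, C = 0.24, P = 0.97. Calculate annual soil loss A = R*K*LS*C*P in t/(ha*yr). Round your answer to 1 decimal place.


Step 1: A = R * K * LS * C * P
Step 2: R * K = 238 * 0.25 = 59.5
Step 3: (R*K) * LS = 59.5 * 2.3 = 136.85
Step 4: * C * P = 136.85 * 0.24 * 0.97 = 31.9
Step 5: A = 31.9 t/(ha*yr)

31.9


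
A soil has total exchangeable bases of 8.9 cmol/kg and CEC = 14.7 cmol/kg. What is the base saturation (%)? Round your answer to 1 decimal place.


Step 1: BS = 100 * (sum of bases) / CEC
Step 2: BS = 100 * 8.9 / 14.7
Step 3: BS = 60.5%

60.5


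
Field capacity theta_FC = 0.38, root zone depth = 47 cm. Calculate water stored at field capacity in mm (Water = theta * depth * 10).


Step 1: Water (mm) = theta_FC * depth (cm) * 10
Step 2: Water = 0.38 * 47 * 10
Step 3: Water = 178.6 mm

178.6


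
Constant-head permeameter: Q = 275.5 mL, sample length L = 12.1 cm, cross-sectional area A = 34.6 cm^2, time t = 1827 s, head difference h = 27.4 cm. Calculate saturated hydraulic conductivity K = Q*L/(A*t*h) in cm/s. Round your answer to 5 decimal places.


Step 1: K = Q * L / (A * t * h)
Step 2: Numerator = 275.5 * 12.1 = 3333.55
Step 3: Denominator = 34.6 * 1827 * 27.4 = 1732069.08
Step 4: K = 3333.55 / 1732069.08 = 0.00192 cm/s

0.00192


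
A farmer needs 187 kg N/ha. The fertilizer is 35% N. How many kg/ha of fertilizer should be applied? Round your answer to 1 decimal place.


Step 1: Fertilizer rate = target N / (N content / 100)
Step 2: Rate = 187 / (35 / 100)
Step 3: Rate = 187 / 0.35
Step 4: Rate = 534.3 kg/ha

534.3


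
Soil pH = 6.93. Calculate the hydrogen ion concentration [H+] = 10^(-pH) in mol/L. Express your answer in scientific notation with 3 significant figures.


Step 1: [H+] = 10^(-pH)
Step 2: [H+] = 10^(-6.93)
Step 3: [H+] = 1.17e-07 mol/L

1.17e-07


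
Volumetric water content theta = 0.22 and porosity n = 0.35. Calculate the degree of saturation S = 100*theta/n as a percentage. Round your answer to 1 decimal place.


Step 1: S = 100 * theta_v / n
Step 2: S = 100 * 0.22 / 0.35
Step 3: S = 62.9%

62.9


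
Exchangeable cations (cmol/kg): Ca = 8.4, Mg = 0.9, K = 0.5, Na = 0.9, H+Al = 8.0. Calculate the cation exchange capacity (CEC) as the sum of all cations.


Step 1: CEC = Ca + Mg + K + Na + (H+Al)
Step 2: CEC = 8.4 + 0.9 + 0.5 + 0.9 + 8.0
Step 3: CEC = 18.7 cmol/kg

18.7


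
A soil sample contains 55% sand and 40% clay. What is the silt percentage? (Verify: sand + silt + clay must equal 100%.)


Step 1: sand + silt + clay = 100%
Step 2: silt = 100 - sand - clay
Step 3: silt = 100 - 55 - 40
Step 4: silt = 5%

5


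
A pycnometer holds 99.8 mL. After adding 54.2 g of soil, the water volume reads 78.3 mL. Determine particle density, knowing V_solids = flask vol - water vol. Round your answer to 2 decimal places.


Step 1: Volume of solids = flask volume - water volume with soil
Step 2: V_solids = 99.8 - 78.3 = 21.5 mL
Step 3: Particle density = mass / V_solids = 54.2 / 21.5 = 2.52 g/cm^3

2.52


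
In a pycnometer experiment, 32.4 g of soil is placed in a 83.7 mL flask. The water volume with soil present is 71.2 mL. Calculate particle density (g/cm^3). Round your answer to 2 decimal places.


Step 1: Volume of solids = flask volume - water volume with soil
Step 2: V_solids = 83.7 - 71.2 = 12.5 mL
Step 3: Particle density = mass / V_solids = 32.4 / 12.5 = 2.59 g/cm^3

2.59


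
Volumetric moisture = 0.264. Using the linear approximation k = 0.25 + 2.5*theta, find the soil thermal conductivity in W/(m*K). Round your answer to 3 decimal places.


Step 1: k = 0.25 + 2.5 * theta
Step 2: k = 0.25 + 2.5 * 0.264
Step 3: k = 0.25 + 0.66
Step 4: k = 0.91 W/(m*K)

0.91


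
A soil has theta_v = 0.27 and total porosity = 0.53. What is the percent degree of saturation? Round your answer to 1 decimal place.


Step 1: S = 100 * theta_v / n
Step 2: S = 100 * 0.27 / 0.53
Step 3: S = 50.9%

50.9


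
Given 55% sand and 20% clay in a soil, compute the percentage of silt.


Step 1: sand + silt + clay = 100%
Step 2: silt = 100 - sand - clay
Step 3: silt = 100 - 55 - 20
Step 4: silt = 25%

25


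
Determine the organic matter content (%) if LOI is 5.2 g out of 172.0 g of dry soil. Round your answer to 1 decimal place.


Step 1: OM% = 100 * LOI / sample mass
Step 2: OM = 100 * 5.2 / 172.0
Step 3: OM = 3.0%

3.0


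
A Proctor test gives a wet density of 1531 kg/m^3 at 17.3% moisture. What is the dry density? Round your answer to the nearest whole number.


Step 1: Dry density = wet density / (1 + w/100)
Step 2: Dry density = 1531 / (1 + 17.3/100)
Step 3: Dry density = 1531 / 1.173
Step 4: Dry density = 1305 kg/m^3

1305


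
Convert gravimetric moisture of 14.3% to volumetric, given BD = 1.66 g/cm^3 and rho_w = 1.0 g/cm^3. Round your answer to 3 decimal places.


Step 1: theta = (w / 100) * BD / rho_w
Step 2: theta = (14.3 / 100) * 1.66 / 1.0
Step 3: theta = 0.143 * 1.66
Step 4: theta = 0.237

0.237


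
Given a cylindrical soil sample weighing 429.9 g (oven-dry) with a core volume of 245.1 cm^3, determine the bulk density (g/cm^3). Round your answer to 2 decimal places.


Step 1: Identify the formula: BD = dry mass / volume
Step 2: Substitute values: BD = 429.9 / 245.1
Step 3: BD = 1.75 g/cm^3

1.75


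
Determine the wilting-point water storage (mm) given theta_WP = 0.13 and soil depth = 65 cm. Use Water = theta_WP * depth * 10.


Step 1: Water (mm) = theta_WP * depth * 10
Step 2: Water = 0.13 * 65 * 10
Step 3: Water = 84.5 mm

84.5


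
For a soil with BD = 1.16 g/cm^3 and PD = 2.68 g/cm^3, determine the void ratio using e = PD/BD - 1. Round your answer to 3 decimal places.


Step 1: e = PD / BD - 1
Step 2: e = 2.68 / 1.16 - 1
Step 3: e = 2.31034 - 1
Step 4: e = 1.31

1.31


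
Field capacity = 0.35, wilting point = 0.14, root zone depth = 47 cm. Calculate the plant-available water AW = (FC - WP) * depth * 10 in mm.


Step 1: Available water = (FC - WP) * depth * 10
Step 2: AW = (0.35 - 0.14) * 47 * 10
Step 3: AW = 0.21 * 47 * 10
Step 4: AW = 98.7 mm

98.7


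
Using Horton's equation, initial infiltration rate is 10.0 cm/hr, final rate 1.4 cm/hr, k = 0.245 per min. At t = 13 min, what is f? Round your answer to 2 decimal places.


Step 1: f = fc + (f0 - fc) * exp(-k * t)
Step 2: exp(-0.245 * 13) = 0.041378
Step 3: f = 1.4 + (10.0 - 1.4) * 0.041378
Step 4: f = 1.4 + 8.6 * 0.041378
Step 5: f = 1.76 cm/hr

1.76


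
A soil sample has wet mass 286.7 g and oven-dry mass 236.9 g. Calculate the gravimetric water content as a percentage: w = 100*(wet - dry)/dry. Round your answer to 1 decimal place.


Step 1: Water mass = wet - dry = 286.7 - 236.9 = 49.8 g
Step 2: w = 100 * water mass / dry mass
Step 3: w = 100 * 49.8 / 236.9 = 21.0%

21.0


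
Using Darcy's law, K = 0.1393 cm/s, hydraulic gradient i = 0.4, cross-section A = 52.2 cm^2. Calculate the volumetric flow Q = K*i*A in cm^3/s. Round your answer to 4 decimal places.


Step 1: Apply Darcy's law: Q = K * i * A
Step 2: Q = 0.1393 * 0.4 * 52.2
Step 3: Q = 2.9086 cm^3/s

2.9086


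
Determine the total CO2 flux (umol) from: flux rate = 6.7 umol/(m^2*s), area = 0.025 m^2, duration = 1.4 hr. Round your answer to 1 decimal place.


Step 1: Convert time to seconds: 1.4 hr * 3600 = 5040.0 s
Step 2: Total = flux * area * time_s
Step 3: Total = 6.7 * 0.025 * 5040.0
Step 4: Total = 844.2 umol

844.2


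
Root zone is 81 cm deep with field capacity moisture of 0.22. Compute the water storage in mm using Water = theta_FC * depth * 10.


Step 1: Water (mm) = theta_FC * depth (cm) * 10
Step 2: Water = 0.22 * 81 * 10
Step 3: Water = 178.2 mm

178.2


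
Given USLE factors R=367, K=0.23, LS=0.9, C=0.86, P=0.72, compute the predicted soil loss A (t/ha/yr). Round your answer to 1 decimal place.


Step 1: A = R * K * LS * C * P
Step 2: R * K = 367 * 0.23 = 84.41
Step 3: (R*K) * LS = 84.41 * 0.9 = 75.969
Step 4: * C * P = 75.969 * 0.86 * 0.72 = 47.0
Step 5: A = 47.0 t/(ha*yr)

47.0


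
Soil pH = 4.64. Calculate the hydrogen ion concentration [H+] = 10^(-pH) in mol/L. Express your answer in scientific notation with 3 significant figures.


Step 1: [H+] = 10^(-pH)
Step 2: [H+] = 10^(-4.64)
Step 3: [H+] = 2.29e-05 mol/L

2.29e-05


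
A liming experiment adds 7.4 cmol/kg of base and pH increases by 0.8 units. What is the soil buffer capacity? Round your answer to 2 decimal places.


Step 1: BC = change in base / change in pH
Step 2: BC = 7.4 / 0.8
Step 3: BC = 9.25 cmol/(kg*pH unit)

9.25


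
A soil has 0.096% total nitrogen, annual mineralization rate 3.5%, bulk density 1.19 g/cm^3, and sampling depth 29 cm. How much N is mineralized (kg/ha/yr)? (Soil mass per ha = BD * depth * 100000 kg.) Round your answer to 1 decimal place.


Step 1: Soil mass per ha = BD * depth * 100000 = 1.19 * 29 * 100000 = 3451000 kg
Step 2: Total N pool = soil mass * N%/100 = 3451000 * 0.096/100 = 3312.96 kg/ha
Step 3: N mineralized = N pool * rate%/100 = 3312.96 * 3.5/100 = 116.0 kg/ha/yr

116.0


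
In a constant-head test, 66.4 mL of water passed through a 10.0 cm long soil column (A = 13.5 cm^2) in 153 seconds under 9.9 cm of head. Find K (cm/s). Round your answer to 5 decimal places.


Step 1: K = Q * L / (A * t * h)
Step 2: Numerator = 66.4 * 10.0 = 664.0
Step 3: Denominator = 13.5 * 153 * 9.9 = 20448.45
Step 4: K = 664.0 / 20448.45 = 0.03247 cm/s

0.03247


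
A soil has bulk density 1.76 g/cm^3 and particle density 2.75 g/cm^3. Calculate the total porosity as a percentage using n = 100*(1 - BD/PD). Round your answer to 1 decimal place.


Step 1: Formula: n = 100 * (1 - BD / PD)
Step 2: n = 100 * (1 - 1.76 / 2.75)
Step 3: n = 100 * (1 - 0.64)
Step 4: n = 36.0%

36.0


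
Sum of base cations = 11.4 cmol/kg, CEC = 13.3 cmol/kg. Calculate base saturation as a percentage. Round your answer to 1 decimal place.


Step 1: BS = 100 * (sum of bases) / CEC
Step 2: BS = 100 * 11.4 / 13.3
Step 3: BS = 85.7%

85.7


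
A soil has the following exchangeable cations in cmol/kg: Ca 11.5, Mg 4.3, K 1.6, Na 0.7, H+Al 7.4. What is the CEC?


Step 1: CEC = Ca + Mg + K + Na + (H+Al)
Step 2: CEC = 11.5 + 4.3 + 1.6 + 0.7 + 7.4
Step 3: CEC = 25.5 cmol/kg

25.5


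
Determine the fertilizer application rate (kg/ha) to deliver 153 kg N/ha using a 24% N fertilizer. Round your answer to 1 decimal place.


Step 1: Fertilizer rate = target N / (N content / 100)
Step 2: Rate = 153 / (24 / 100)
Step 3: Rate = 153 / 0.24
Step 4: Rate = 637.5 kg/ha

637.5


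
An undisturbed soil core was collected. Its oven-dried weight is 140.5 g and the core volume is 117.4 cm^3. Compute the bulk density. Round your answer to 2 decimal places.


Step 1: Identify the formula: BD = dry mass / volume
Step 2: Substitute values: BD = 140.5 / 117.4
Step 3: BD = 1.2 g/cm^3

1.2


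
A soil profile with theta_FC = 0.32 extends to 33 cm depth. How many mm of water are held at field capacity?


Step 1: Water (mm) = theta_FC * depth (cm) * 10
Step 2: Water = 0.32 * 33 * 10
Step 3: Water = 105.6 mm

105.6


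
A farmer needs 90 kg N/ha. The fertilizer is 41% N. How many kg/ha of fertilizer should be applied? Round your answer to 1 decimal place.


Step 1: Fertilizer rate = target N / (N content / 100)
Step 2: Rate = 90 / (41 / 100)
Step 3: Rate = 90 / 0.41
Step 4: Rate = 219.5 kg/ha

219.5


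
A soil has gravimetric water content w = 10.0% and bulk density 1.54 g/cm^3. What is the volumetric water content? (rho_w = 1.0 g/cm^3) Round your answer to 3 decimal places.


Step 1: theta = (w / 100) * BD / rho_w
Step 2: theta = (10.0 / 100) * 1.54 / 1.0
Step 3: theta = 0.1 * 1.54
Step 4: theta = 0.154

0.154


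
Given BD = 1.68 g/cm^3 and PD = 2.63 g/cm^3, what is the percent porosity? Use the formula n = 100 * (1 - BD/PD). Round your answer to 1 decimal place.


Step 1: Formula: n = 100 * (1 - BD / PD)
Step 2: n = 100 * (1 - 1.68 / 2.63)
Step 3: n = 100 * (1 - 0.63878)
Step 4: n = 36.1%

36.1


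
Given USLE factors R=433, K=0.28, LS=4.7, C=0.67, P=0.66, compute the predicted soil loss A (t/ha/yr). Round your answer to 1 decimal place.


Step 1: A = R * K * LS * C * P
Step 2: R * K = 433 * 0.28 = 121.24
Step 3: (R*K) * LS = 121.24 * 4.7 = 569.828
Step 4: * C * P = 569.828 * 0.67 * 0.66 = 252.0
Step 5: A = 252.0 t/(ha*yr)

252.0


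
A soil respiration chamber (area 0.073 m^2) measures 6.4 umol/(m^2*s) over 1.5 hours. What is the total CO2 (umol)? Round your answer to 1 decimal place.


Step 1: Convert time to seconds: 1.5 hr * 3600 = 5400.0 s
Step 2: Total = flux * area * time_s
Step 3: Total = 6.4 * 0.073 * 5400.0
Step 4: Total = 2522.9 umol

2522.9


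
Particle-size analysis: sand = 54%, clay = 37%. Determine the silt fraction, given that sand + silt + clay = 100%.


Step 1: sand + silt + clay = 100%
Step 2: silt = 100 - sand - clay
Step 3: silt = 100 - 54 - 37
Step 4: silt = 9%

9


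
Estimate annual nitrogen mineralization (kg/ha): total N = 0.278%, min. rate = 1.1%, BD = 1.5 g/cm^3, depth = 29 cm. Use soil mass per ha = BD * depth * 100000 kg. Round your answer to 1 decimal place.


Step 1: Soil mass per ha = BD * depth * 100000 = 1.5 * 29 * 100000 = 4350000 kg
Step 2: Total N pool = soil mass * N%/100 = 4350000 * 0.278/100 = 12093.0 kg/ha
Step 3: N mineralized = N pool * rate%/100 = 12093.0 * 1.1/100 = 133.0 kg/ha/yr

133.0


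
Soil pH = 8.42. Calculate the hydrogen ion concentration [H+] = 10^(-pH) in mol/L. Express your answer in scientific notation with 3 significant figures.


Step 1: [H+] = 10^(-pH)
Step 2: [H+] = 10^(-8.42)
Step 3: [H+] = 3.80e-09 mol/L

3.80e-09


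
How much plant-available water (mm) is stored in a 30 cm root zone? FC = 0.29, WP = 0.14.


Step 1: Available water = (FC - WP) * depth * 10
Step 2: AW = (0.29 - 0.14) * 30 * 10
Step 3: AW = 0.15 * 30 * 10
Step 4: AW = 45.0 mm

45.0


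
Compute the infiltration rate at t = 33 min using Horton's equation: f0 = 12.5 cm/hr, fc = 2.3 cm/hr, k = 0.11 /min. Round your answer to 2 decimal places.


Step 1: f = fc + (f0 - fc) * exp(-k * t)
Step 2: exp(-0.11 * 33) = 0.026516
Step 3: f = 2.3 + (12.5 - 2.3) * 0.026516
Step 4: f = 2.3 + 10.2 * 0.026516
Step 5: f = 2.57 cm/hr

2.57


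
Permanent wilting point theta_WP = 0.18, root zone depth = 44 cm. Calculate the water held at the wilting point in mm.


Step 1: Water (mm) = theta_WP * depth * 10
Step 2: Water = 0.18 * 44 * 10
Step 3: Water = 79.2 mm

79.2


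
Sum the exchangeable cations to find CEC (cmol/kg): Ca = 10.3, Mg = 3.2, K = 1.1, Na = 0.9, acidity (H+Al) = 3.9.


Step 1: CEC = Ca + Mg + K + Na + (H+Al)
Step 2: CEC = 10.3 + 3.2 + 1.1 + 0.9 + 3.9
Step 3: CEC = 19.4 cmol/kg

19.4


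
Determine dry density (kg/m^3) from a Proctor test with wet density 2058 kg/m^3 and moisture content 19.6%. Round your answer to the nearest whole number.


Step 1: Dry density = wet density / (1 + w/100)
Step 2: Dry density = 2058 / (1 + 19.6/100)
Step 3: Dry density = 2058 / 1.196
Step 4: Dry density = 1721 kg/m^3

1721


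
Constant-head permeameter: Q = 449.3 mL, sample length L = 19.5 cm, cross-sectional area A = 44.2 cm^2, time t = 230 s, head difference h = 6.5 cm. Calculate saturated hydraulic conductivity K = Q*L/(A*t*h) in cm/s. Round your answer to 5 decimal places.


Step 1: K = Q * L / (A * t * h)
Step 2: Numerator = 449.3 * 19.5 = 8761.35
Step 3: Denominator = 44.2 * 230 * 6.5 = 66079.0
Step 4: K = 8761.35 / 66079.0 = 0.13259 cm/s

0.13259


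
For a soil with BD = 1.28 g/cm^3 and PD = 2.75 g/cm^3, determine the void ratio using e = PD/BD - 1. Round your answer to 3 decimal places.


Step 1: e = PD / BD - 1
Step 2: e = 2.75 / 1.28 - 1
Step 3: e = 2.14844 - 1
Step 4: e = 1.148

1.148


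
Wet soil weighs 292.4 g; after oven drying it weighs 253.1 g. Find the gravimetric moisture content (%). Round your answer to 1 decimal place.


Step 1: Water mass = wet - dry = 292.4 - 253.1 = 39.3 g
Step 2: w = 100 * water mass / dry mass
Step 3: w = 100 * 39.3 / 253.1 = 15.5%

15.5


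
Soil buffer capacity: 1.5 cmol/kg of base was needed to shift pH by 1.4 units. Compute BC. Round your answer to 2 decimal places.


Step 1: BC = change in base / change in pH
Step 2: BC = 1.5 / 1.4
Step 3: BC = 1.07 cmol/(kg*pH unit)

1.07


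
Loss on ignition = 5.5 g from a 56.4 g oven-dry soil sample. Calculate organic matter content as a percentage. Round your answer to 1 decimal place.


Step 1: OM% = 100 * LOI / sample mass
Step 2: OM = 100 * 5.5 / 56.4
Step 3: OM = 9.8%

9.8


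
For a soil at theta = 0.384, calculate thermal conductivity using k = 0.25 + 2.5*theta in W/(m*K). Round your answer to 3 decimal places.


Step 1: k = 0.25 + 2.5 * theta
Step 2: k = 0.25 + 2.5 * 0.384
Step 3: k = 0.25 + 0.96
Step 4: k = 1.21 W/(m*K)

1.21


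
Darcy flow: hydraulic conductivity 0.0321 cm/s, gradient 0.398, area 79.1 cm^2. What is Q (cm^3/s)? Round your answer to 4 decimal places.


Step 1: Apply Darcy's law: Q = K * i * A
Step 2: Q = 0.0321 * 0.398 * 79.1
Step 3: Q = 1.0106 cm^3/s

1.0106


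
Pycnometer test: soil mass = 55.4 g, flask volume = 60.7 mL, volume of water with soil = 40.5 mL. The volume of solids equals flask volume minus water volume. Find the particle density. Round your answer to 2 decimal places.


Step 1: Volume of solids = flask volume - water volume with soil
Step 2: V_solids = 60.7 - 40.5 = 20.2 mL
Step 3: Particle density = mass / V_solids = 55.4 / 20.2 = 2.74 g/cm^3

2.74


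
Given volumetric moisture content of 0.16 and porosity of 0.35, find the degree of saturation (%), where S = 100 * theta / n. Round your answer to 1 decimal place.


Step 1: S = 100 * theta_v / n
Step 2: S = 100 * 0.16 / 0.35
Step 3: S = 45.7%

45.7


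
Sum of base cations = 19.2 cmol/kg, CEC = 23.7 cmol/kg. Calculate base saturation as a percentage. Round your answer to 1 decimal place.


Step 1: BS = 100 * (sum of bases) / CEC
Step 2: BS = 100 * 19.2 / 23.7
Step 3: BS = 81.0%

81.0


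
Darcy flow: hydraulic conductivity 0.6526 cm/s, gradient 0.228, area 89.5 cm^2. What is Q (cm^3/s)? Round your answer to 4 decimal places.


Step 1: Apply Darcy's law: Q = K * i * A
Step 2: Q = 0.6526 * 0.228 * 89.5
Step 3: Q = 13.317 cm^3/s

13.317


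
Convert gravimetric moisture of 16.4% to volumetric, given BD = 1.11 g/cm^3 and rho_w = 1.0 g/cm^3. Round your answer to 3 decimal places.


Step 1: theta = (w / 100) * BD / rho_w
Step 2: theta = (16.4 / 100) * 1.11 / 1.0
Step 3: theta = 0.164 * 1.11
Step 4: theta = 0.182

0.182


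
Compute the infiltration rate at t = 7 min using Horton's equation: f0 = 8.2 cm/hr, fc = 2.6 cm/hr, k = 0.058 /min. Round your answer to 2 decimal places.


Step 1: f = fc + (f0 - fc) * exp(-k * t)
Step 2: exp(-0.058 * 7) = 0.66631
Step 3: f = 2.6 + (8.2 - 2.6) * 0.66631
Step 4: f = 2.6 + 5.6 * 0.66631
Step 5: f = 6.33 cm/hr

6.33


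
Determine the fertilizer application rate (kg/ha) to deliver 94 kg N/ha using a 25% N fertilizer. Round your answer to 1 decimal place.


Step 1: Fertilizer rate = target N / (N content / 100)
Step 2: Rate = 94 / (25 / 100)
Step 3: Rate = 94 / 0.25
Step 4: Rate = 376.0 kg/ha

376.0


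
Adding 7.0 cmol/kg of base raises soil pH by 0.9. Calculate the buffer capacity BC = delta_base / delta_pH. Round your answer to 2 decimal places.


Step 1: BC = change in base / change in pH
Step 2: BC = 7.0 / 0.9
Step 3: BC = 7.78 cmol/(kg*pH unit)

7.78


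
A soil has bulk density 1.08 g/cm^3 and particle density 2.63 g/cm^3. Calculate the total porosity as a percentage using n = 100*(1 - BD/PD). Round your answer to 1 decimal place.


Step 1: Formula: n = 100 * (1 - BD / PD)
Step 2: n = 100 * (1 - 1.08 / 2.63)
Step 3: n = 100 * (1 - 0.41065)
Step 4: n = 58.9%

58.9


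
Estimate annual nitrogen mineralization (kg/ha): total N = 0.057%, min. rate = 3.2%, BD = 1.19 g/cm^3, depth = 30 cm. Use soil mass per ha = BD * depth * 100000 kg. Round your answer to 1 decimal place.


Step 1: Soil mass per ha = BD * depth * 100000 = 1.19 * 30 * 100000 = 3570000 kg
Step 2: Total N pool = soil mass * N%/100 = 3570000 * 0.057/100 = 2034.9 kg/ha
Step 3: N mineralized = N pool * rate%/100 = 2034.9 * 3.2/100 = 65.1 kg/ha/yr

65.1


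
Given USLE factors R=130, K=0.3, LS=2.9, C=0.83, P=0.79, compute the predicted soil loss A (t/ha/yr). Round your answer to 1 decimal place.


Step 1: A = R * K * LS * C * P
Step 2: R * K = 130 * 0.3 = 39.0
Step 3: (R*K) * LS = 39.0 * 2.9 = 113.1
Step 4: * C * P = 113.1 * 0.83 * 0.79 = 74.2
Step 5: A = 74.2 t/(ha*yr)

74.2


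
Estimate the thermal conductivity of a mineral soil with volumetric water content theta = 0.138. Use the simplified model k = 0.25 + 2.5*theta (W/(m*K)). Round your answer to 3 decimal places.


Step 1: k = 0.25 + 2.5 * theta
Step 2: k = 0.25 + 2.5 * 0.138
Step 3: k = 0.25 + 0.345
Step 4: k = 0.595 W/(m*K)

0.595


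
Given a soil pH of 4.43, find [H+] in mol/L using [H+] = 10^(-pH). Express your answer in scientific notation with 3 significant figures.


Step 1: [H+] = 10^(-pH)
Step 2: [H+] = 10^(-4.43)
Step 3: [H+] = 3.72e-05 mol/L

3.72e-05


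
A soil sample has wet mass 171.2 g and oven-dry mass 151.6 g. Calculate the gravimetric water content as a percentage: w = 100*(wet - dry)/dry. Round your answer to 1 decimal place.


Step 1: Water mass = wet - dry = 171.2 - 151.6 = 19.6 g
Step 2: w = 100 * water mass / dry mass
Step 3: w = 100 * 19.6 / 151.6 = 12.9%

12.9


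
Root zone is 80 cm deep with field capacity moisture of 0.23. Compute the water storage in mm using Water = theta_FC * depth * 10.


Step 1: Water (mm) = theta_FC * depth (cm) * 10
Step 2: Water = 0.23 * 80 * 10
Step 3: Water = 184.0 mm

184.0


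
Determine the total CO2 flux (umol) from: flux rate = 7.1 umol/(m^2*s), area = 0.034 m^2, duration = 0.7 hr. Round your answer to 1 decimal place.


Step 1: Convert time to seconds: 0.7 hr * 3600 = 2520.0 s
Step 2: Total = flux * area * time_s
Step 3: Total = 7.1 * 0.034 * 2520.0
Step 4: Total = 608.3 umol

608.3


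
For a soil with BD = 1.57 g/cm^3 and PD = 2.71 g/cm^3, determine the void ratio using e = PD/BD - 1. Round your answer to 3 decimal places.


Step 1: e = PD / BD - 1
Step 2: e = 2.71 / 1.57 - 1
Step 3: e = 1.72611 - 1
Step 4: e = 0.726

0.726


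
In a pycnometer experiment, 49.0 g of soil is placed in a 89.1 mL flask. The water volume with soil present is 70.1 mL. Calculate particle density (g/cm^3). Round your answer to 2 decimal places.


Step 1: Volume of solids = flask volume - water volume with soil
Step 2: V_solids = 89.1 - 70.1 = 19.0 mL
Step 3: Particle density = mass / V_solids = 49.0 / 19.0 = 2.58 g/cm^3

2.58


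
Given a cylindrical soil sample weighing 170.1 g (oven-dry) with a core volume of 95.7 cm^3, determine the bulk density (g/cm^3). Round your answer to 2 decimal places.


Step 1: Identify the formula: BD = dry mass / volume
Step 2: Substitute values: BD = 170.1 / 95.7
Step 3: BD = 1.78 g/cm^3

1.78


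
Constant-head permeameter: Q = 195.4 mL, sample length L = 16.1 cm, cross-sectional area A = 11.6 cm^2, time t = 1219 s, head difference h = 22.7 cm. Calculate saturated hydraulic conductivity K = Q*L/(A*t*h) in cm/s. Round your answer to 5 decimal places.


Step 1: K = Q * L / (A * t * h)
Step 2: Numerator = 195.4 * 16.1 = 3145.94
Step 3: Denominator = 11.6 * 1219 * 22.7 = 320987.08
Step 4: K = 3145.94 / 320987.08 = 0.0098 cm/s

0.0098


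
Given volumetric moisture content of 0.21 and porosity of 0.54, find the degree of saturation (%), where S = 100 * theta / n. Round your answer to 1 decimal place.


Step 1: S = 100 * theta_v / n
Step 2: S = 100 * 0.21 / 0.54
Step 3: S = 38.9%

38.9


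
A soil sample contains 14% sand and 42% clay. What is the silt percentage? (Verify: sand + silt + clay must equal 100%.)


Step 1: sand + silt + clay = 100%
Step 2: silt = 100 - sand - clay
Step 3: silt = 100 - 14 - 42
Step 4: silt = 44%

44


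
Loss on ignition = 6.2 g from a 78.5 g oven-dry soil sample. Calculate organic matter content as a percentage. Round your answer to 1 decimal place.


Step 1: OM% = 100 * LOI / sample mass
Step 2: OM = 100 * 6.2 / 78.5
Step 3: OM = 7.9%

7.9


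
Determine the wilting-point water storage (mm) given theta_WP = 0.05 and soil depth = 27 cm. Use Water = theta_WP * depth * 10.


Step 1: Water (mm) = theta_WP * depth * 10
Step 2: Water = 0.05 * 27 * 10
Step 3: Water = 13.5 mm

13.5


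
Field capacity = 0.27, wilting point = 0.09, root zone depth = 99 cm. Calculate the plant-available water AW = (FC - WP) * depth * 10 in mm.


Step 1: Available water = (FC - WP) * depth * 10
Step 2: AW = (0.27 - 0.09) * 99 * 10
Step 3: AW = 0.18 * 99 * 10
Step 4: AW = 178.2 mm

178.2


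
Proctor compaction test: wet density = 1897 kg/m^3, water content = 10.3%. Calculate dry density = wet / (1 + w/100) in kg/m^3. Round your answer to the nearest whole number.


Step 1: Dry density = wet density / (1 + w/100)
Step 2: Dry density = 1897 / (1 + 10.3/100)
Step 3: Dry density = 1897 / 1.103
Step 4: Dry density = 1720 kg/m^3

1720


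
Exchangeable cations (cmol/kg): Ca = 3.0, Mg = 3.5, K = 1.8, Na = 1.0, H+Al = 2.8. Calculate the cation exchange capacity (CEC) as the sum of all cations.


Step 1: CEC = Ca + Mg + K + Na + (H+Al)
Step 2: CEC = 3.0 + 3.5 + 1.8 + 1.0 + 2.8
Step 3: CEC = 12.1 cmol/kg

12.1


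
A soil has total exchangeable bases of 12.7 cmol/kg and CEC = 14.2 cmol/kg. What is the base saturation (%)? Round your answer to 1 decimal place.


Step 1: BS = 100 * (sum of bases) / CEC
Step 2: BS = 100 * 12.7 / 14.2
Step 3: BS = 89.4%

89.4


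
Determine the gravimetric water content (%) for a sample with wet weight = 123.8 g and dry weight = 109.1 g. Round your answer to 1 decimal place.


Step 1: Water mass = wet - dry = 123.8 - 109.1 = 14.7 g
Step 2: w = 100 * water mass / dry mass
Step 3: w = 100 * 14.7 / 109.1 = 13.5%

13.5


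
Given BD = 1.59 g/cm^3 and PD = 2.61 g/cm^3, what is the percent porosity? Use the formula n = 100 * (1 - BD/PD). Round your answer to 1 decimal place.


Step 1: Formula: n = 100 * (1 - BD / PD)
Step 2: n = 100 * (1 - 1.59 / 2.61)
Step 3: n = 100 * (1 - 0.6092)
Step 4: n = 39.1%

39.1


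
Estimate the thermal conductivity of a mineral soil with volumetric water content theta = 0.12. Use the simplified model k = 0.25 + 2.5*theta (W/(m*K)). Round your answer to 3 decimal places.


Step 1: k = 0.25 + 2.5 * theta
Step 2: k = 0.25 + 2.5 * 0.12
Step 3: k = 0.25 + 0.3
Step 4: k = 0.55 W/(m*K)

0.55


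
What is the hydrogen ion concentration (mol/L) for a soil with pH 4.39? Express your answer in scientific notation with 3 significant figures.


Step 1: [H+] = 10^(-pH)
Step 2: [H+] = 10^(-4.39)
Step 3: [H+] = 4.07e-05 mol/L

4.07e-05


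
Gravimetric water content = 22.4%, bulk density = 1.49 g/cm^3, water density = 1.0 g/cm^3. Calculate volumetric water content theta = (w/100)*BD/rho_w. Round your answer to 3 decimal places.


Step 1: theta = (w / 100) * BD / rho_w
Step 2: theta = (22.4 / 100) * 1.49 / 1.0
Step 3: theta = 0.224 * 1.49
Step 4: theta = 0.334

0.334


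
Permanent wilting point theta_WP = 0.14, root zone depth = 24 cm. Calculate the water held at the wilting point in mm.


Step 1: Water (mm) = theta_WP * depth * 10
Step 2: Water = 0.14 * 24 * 10
Step 3: Water = 33.6 mm

33.6


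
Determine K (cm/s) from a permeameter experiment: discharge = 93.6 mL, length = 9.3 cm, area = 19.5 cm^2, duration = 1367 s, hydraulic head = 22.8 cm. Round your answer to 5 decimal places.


Step 1: K = Q * L / (A * t * h)
Step 2: Numerator = 93.6 * 9.3 = 870.48
Step 3: Denominator = 19.5 * 1367 * 22.8 = 607768.2
Step 4: K = 870.48 / 607768.2 = 0.00143 cm/s

0.00143


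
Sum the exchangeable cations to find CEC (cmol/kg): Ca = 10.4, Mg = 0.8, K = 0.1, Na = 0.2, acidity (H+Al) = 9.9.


Step 1: CEC = Ca + Mg + K + Na + (H+Al)
Step 2: CEC = 10.4 + 0.8 + 0.1 + 0.2 + 9.9
Step 3: CEC = 21.4 cmol/kg

21.4


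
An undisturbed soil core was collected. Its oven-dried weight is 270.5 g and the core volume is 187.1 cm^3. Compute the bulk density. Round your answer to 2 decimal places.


Step 1: Identify the formula: BD = dry mass / volume
Step 2: Substitute values: BD = 270.5 / 187.1
Step 3: BD = 1.45 g/cm^3

1.45


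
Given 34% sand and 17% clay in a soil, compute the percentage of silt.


Step 1: sand + silt + clay = 100%
Step 2: silt = 100 - sand - clay
Step 3: silt = 100 - 34 - 17
Step 4: silt = 49%

49


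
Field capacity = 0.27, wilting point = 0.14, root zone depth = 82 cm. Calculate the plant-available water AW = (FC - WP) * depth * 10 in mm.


Step 1: Available water = (FC - WP) * depth * 10
Step 2: AW = (0.27 - 0.14) * 82 * 10
Step 3: AW = 0.13 * 82 * 10
Step 4: AW = 106.6 mm

106.6
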